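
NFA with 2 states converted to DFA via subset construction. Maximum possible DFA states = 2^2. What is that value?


NFA has 2 states
Subset construction: each DFA state = subset of NFA states
Maximum subsets = 2^2
2^2 = 4

4


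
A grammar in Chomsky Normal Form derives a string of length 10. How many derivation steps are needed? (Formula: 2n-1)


Chomsky Normal Form derivation:
String length n = 10
Each step either:
  - Splits a nonterminal into two (n-1 such steps)
  - Converts a nonterminal to terminal (n such steps)
Total = (n-1) + n = 2n - 1
= 2(10) - 1
= 20 - 1
= 19

19


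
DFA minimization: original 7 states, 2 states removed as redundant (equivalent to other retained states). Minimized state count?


Original DFA: 7 states
Redundant states removed: 2
Minimized states = original - removed
= 7 - 2
= 5

5


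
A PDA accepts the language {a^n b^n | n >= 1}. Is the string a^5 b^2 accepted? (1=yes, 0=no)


Language requires equal numbers of a's and b's
PDA pushes for each 'a', pops for each 'b'
Number of a's = 5
Number of b's = 2
5 != 2 -> Reject

0


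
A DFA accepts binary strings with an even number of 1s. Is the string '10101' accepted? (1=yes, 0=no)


DFA has 2 states: q_even (start, accept=yes) and q_odd
Processing string '10101' character by character:
  Position 0: read '1', 1-count=1 -> q_odd
  Position 1: read '0', 1-count=1 -> q_odd (no change)
  Position 2: read '1', 1-count=2 -> q_even
  Position 3: read '0', 1-count=2 -> q_even (no change)
  Position 4: read '1', 1-count=3 -> q_odd
Final state: q_odd, total 1s = 3 (odd); the DFA requires an even count -> reject

0


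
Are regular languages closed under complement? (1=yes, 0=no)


Regular languages are closed under:
- Union (DFA product construction)
- Intersection (DFA product construction)
- Complement (swap accept/reject states)
- Concatenation (NFA construction)
- Kleene star (NFA construction)
complement is in this list
Therefore: closed

1


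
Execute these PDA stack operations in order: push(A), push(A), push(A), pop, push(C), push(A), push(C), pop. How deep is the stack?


Tracing stack operations:
  push(A) -> stack = [A], depth=1
  push(A) -> stack = [A,A], depth=2
  push(A) -> stack = [A,A,A], depth=3
  pop -> removed A, stack = [A,A], depth=2
  push(C) -> stack = [A,A,C], depth=3
  push(A) -> stack = [A,A,C,A], depth=4
  push(C) -> stack = [A,A,C,A,C], depth=5
  pop -> removed C, stack = [A,A,C,A], depth=4
Final depth = 4

4


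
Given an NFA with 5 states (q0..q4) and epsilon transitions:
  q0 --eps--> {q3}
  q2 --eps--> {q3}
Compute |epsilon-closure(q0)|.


Starting from q0
Initialize closure = {q0}
Follow epsilon from q0 -> add q3
Final closure: {q0, q3}
Size = 2

2


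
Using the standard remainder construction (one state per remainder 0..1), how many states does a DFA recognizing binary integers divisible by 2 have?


Divisibility by 2 is tracked via the remainder mod 2: 0, 1, ..., 1
The construction assigns one state to each remainder
Number of remainders = 2

2


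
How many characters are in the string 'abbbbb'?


String: 'abbbbb'
Counting characters:
  'a' appears 1 time(s)
  'b' appears 5 time(s)
Total length = 1 + 5 = 6

6


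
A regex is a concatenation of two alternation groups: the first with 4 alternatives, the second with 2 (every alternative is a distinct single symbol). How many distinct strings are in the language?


First group: 4 alternatives
Second group: 2 alternatives
Concatenation: each choice from group 1 pairs with each from group 2
Total = 4 x 2 = 8

8


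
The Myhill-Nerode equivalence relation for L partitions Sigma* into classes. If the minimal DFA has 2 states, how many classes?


Myhill-Nerode theorem:
Number of equivalence classes = number of states in minimal DFA
Minimal DFA states = 2
Therefore equivalence classes = 2

2


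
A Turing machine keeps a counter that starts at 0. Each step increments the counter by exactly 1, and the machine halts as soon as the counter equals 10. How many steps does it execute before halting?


Counter starts at 0. Counting sequence:
  Step 1: counter = 1
  Step 2: counter = 2
  Step 3: counter = 3
  Step 4: counter = 4
  Step 5: counter = 5
  Step 6: counter = 6
  ...
  Step 10: counter = 10
Counter reached 10 -> halt
Total steps = 10

10


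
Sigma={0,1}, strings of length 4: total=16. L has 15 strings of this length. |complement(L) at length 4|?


Alphabet: {0,1}
String length: 4
Total strings of length 4 = 2^4 = 16
Strings in L = 15
Complement = total - |L|
= 16 - 15
= 1

1


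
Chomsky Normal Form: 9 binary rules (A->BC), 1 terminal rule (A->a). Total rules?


CNF allows two rule forms:
  A -> BC (binary): 9 rules
  A -> a (terminal): 1 rule
Total = 9 + 1 = 10

10


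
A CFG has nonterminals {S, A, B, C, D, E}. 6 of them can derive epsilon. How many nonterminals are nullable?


Nonterminals: {S, A, B, C, D, E}
A nonterminal is nullable if it can derive epsilon
Counting nullable nonterminals: 6
Total nullable = 6

6


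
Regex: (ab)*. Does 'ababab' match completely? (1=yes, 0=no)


Pattern: (ab)*
String: 'ababab'
Pattern requires: zero or more repetitions of 'ab'
Pairs: ['ab', 'ab', 'ab']
All pairs are 'ab'? Yes
Result: 1

1


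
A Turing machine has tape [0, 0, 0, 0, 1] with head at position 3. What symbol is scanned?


Tape: [0, 0, 0, 0, 1]
Positions: 0 1 2 3 4
Values:    0 0 0 0 1
Head at position 3
tape[3] = 0

0


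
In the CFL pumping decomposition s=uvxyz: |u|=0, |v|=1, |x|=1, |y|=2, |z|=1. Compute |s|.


|s| = |u| + |v| + |x| + |y| + |z|
= 0 + 1 + 1 + 2 + 1
= 1 + 1 + 3
= 2 + 3
= 5

5


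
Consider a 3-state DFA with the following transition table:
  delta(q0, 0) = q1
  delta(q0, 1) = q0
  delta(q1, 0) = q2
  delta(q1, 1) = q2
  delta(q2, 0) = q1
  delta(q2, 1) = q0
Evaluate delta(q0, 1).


Looking up transition function:
delta(q0, 1) in the table
Row: q0, Column: 1
Result: q0

q0


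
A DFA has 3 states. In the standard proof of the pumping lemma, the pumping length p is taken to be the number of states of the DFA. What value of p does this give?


Pumping lemma for regular languages (standard proof):
Take p = |Q|, the number of DFA states.
Any string of length >= |Q| passes through |Q|+1 states while reading its first |Q| symbols,
so by pigeonhole some state repeats, giving the loop that can be pumped.
Here |Q| = 3
Therefore the proof uses p = 3

3


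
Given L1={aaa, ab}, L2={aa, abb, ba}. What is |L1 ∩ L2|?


L1 = {aaa, ab}
L2 = {aa, abb, ba}
Checking each string in L1 against L2:
  'aaa': in L2? No
  'ab': in L2? No
Intersection = {}
|L1 ∩ L2| = 0

0


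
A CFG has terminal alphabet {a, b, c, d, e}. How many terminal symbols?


Terminal symbols: a, b, c, d, e
Counting each: a (#1), b (#2), c (#3), d (#4), e (#5)
Total = 5

5


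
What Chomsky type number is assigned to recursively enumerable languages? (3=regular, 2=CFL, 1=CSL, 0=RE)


Chomsky hierarchy levels:
  Type 3: Regular (DFA/NFA/regex)
  Type 2: Context-free (PDA)
  Type 1: Context-sensitive
  Type 0: Recursively enumerable (TM)
'recursively enumerable' corresponds to Type 0

0


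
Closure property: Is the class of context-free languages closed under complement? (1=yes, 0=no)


CFL closure properties:
  Closed under: union, concatenation, Kleene star
  NOT closed under: intersection, complement
Operation 'complement' is in not-closed list -> No (not closed)

0


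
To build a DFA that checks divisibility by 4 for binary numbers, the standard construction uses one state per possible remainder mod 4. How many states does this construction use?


Divisibility by 4 is tracked via the remainder mod 4: 0, 1, ..., 3
The construction assigns one state to each remainder
Number of remainders = 4

4


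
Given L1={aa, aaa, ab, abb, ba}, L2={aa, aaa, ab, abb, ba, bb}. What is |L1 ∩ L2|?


L1 = {aa, aaa, ab, abb, ba}
L2 = {aa, aaa, ab, abb, ba, bb}
Checking each string in L1 against L2:
  'aa': in L2? Yes
  'aaa': in L2? Yes
  'ab': in L2? Yes
  'abb': in L2? Yes
  'ba': in L2? Yes
Intersection = {aa, aaa, ab, abb, ba}
|L1 ∩ L2| = 5

5


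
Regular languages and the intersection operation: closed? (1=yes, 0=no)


Regular languages are closed under all standard operations:
- Union: Yes (product construction)
- Intersection: Yes (product construction)
- Complement: Yes (swap accept/reject)
- Concatenation: Yes (NFA construction)
Operation: intersection -> Closed

1


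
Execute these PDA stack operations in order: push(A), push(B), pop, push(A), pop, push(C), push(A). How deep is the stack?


Tracing stack operations:
  push(A) -> stack = [A], depth=1
  push(B) -> stack = [A,B], depth=2
  pop -> removed B, stack = [A], depth=1
  push(A) -> stack = [A,A], depth=2
  pop -> removed A, stack = [A], depth=1
  push(C) -> stack = [A,C], depth=2
  push(A) -> stack = [A,C,A], depth=3
Final depth = 3

3


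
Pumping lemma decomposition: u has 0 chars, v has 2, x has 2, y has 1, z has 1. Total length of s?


|s| = |u| + |v| + |x| + |y| + |z|
= 0 + 2 + 2 + 1 + 1
= 2 + 2 + 2
= 4 + 2
= 6

6


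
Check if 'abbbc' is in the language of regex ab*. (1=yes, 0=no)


Pattern: ab*
String: 'abbbc'
Pattern requires: exactly one 'a' followed by zero or more 'b's
First char is 'a' -> OK
Rest 'bbbc': all b's? No
Result: 0

0


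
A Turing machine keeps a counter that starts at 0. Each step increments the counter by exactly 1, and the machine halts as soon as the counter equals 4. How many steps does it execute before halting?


Counter starts at 0. Counting sequence:
  Step 1: counter = 1
  Step 2: counter = 2
  Step 3: counter = 3
  Step 4: counter = 4
Counter reached 4 -> halt
Total steps = 4

4


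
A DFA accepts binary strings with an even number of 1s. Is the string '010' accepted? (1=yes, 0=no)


DFA has 2 states: q_even (start, accept=yes) and q_odd
Processing string '010' character by character:
  Position 0: read '0', 1-count=0 -> q_even (no change)
  Position 1: read '1', 1-count=1 -> q_odd
  Position 2: read '0', 1-count=1 -> q_odd (no change)
Final state: q_odd, total 1s = 1 (odd); the DFA requires an even count -> reject

0


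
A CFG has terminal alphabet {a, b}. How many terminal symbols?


Terminal symbols: a, b
Counting each: a (#1), b (#2)
Total = 2

2


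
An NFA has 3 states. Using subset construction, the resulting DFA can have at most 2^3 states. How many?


NFA has 3 states
Subset construction: each DFA state = subset of NFA states
Maximum subsets = 2^3
2^3 = 8

8


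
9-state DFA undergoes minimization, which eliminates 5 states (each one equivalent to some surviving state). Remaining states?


Original DFA: 9 states
Redundant states removed: 5
Minimized states = original - removed
= 9 - 5
= 4

4


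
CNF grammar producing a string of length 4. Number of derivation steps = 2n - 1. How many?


Chomsky Normal Form derivation:
String length n = 4
Each step either:
  - Splits a nonterminal into two (n-1 such steps)
  - Converts a nonterminal to terminal (n such steps)
Total = (n-1) + n = 2n - 1
= 2(4) - 1
= 8 - 1
= 7

7


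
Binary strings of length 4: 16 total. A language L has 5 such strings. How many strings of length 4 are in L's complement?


Alphabet: {0,1}
String length: 4
Total strings of length 4 = 2^4 = 16
Strings in L = 5
Complement = total - |L|
= 16 - 5
= 11

11


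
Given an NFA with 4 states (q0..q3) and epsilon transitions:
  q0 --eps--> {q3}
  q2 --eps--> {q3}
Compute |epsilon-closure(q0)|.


Starting from q0
Initialize closure = {q0}
Follow epsilon from q0 -> add q3
Final closure: {q0, q3}
Size = 2

2


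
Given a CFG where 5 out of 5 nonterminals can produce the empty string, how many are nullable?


Nonterminals: {S, A, B, C, D}
A nonterminal is nullable if it can derive epsilon
Counting nullable nonterminals: 5
Total nullable = 5

5


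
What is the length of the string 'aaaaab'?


String: 'aaaaab'
Counting characters:
  'a' appears 5 time(s)
  'b' appears 1 time(s)
Total length = 5 + 1 = 6

6


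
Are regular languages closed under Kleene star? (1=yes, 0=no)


Regular languages are closed under:
- Union (DFA product construction)
- Intersection (DFA product construction)
- Complement (swap accept/reject states)
- Concatenation (NFA construction)
- Kleene star (NFA construction)
Kleene star is in this list
Therefore: closed

1


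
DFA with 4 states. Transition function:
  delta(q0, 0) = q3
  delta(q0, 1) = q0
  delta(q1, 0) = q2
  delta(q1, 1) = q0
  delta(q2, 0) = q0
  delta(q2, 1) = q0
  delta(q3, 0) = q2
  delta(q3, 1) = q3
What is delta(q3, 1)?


Looking up transition function:
delta(q3, 1) in the table
Row: q3, Column: 1
Result: q3

q3


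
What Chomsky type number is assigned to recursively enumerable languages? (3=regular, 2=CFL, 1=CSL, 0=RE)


Chomsky hierarchy levels:
  Type 3: Regular (DFA/NFA/regex)
  Type 2: Context-free (PDA)
  Type 1: Context-sensitive
  Type 0: Recursively enumerable (TM)
'recursively enumerable' corresponds to Type 0

0


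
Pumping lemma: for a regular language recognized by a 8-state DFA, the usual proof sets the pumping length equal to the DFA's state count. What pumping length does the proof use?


Pumping lemma for regular languages (standard proof):
Take p = |Q|, the number of DFA states.
Any string of length >= |Q| passes through |Q|+1 states while reading its first |Q| symbols,
so by pigeonhole some state repeats, giving the loop that can be pumped.
Here |Q| = 8
Therefore the proof uses p = 8

8


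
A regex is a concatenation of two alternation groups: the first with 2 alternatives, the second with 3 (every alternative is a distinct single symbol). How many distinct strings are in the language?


First group: 2 alternatives
Second group: 3 alternatives
Concatenation: each choice from group 1 pairs with each from group 2
Total = 2 x 3 = 6

6


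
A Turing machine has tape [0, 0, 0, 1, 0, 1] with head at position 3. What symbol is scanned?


Tape: [0, 0, 0, 1, 0, 1]
Positions: 0 1 2 3 4 5
Values:    0 0 0 1 0 1
Head at position 3
tape[3] = 1

1


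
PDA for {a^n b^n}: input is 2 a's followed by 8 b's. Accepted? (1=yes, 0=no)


Language requires equal numbers of a's and b's
PDA pushes for each 'a', pops for each 'b'
Number of a's = 2
Number of b's = 8
2 != 8 -> Reject

0


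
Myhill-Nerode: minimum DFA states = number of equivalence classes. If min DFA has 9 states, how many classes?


Myhill-Nerode theorem:
Number of equivalence classes = number of states in minimal DFA
Minimal DFA states = 9
Therefore equivalence classes = 9

9


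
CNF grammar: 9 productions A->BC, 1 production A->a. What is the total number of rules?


CNF allows two rule forms:
  A -> BC (binary): 9 rules
  A -> a (terminal): 1 rule
Total = 9 + 1 = 10

10


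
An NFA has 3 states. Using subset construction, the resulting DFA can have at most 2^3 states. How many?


NFA has 3 states
Subset construction: each DFA state = subset of NFA states
Maximum subsets = 2^3
2^3 = 8

8


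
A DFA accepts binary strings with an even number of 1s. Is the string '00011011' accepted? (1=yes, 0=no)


DFA has 2 states: q_even (start, accept=yes) and q_odd
Processing string '00011011' character by character:
  Position 0: read '0', 1-count=0 -> q_even (no change)
  Position 1: read '0', 1-count=0 -> q_even (no change)
  Position 2: read '0', 1-count=0 -> q_even (no change)
  Position 3: read '1', 1-count=1 -> q_odd
  Position 4: read '1', 1-count=2 -> q_even
  Position 5: read '0', 1-count=2 -> q_even (no change)
  Position 6: read '1', 1-count=3 -> q_odd
  Position 7: read '1', 1-count=4 -> q_even
Final state: q_even, total 1s = 4 (even); the DFA requires an even count -> accept

1


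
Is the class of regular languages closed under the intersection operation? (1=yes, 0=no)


Regular languages are closed under:
- Union (DFA product construction)
- Intersection (DFA product construction)
- Complement (swap accept/reject states)
- Concatenation (NFA construction)
- Kleene star (NFA construction)
intersection is in this list
Therefore: closed

1


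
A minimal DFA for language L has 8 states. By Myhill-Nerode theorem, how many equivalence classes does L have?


Myhill-Nerode theorem:
Number of equivalence classes = number of states in minimal DFA
Minimal DFA states = 8
Therefore equivalence classes = 8

8


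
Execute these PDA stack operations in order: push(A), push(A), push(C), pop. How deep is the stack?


Tracing stack operations:
  push(A) -> stack = [A], depth=1
  push(A) -> stack = [A,A], depth=2
  push(C) -> stack = [A,A,C], depth=3
  pop -> removed C, stack = [A,A], depth=2
Final depth = 2

2


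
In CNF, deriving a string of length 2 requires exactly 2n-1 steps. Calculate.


Chomsky Normal Form derivation:
String length n = 2
Each step either:
  - Splits a nonterminal into two (n-1 such steps)
  - Converts a nonterminal to terminal (n such steps)
Total = (n-1) + n = 2n - 1
= 2(2) - 1
= 4 - 1
= 3

3


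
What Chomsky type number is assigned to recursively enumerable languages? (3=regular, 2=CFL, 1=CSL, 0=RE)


Chomsky hierarchy levels:
  Type 3: Regular (DFA/NFA/regex)
  Type 2: Context-free (PDA)
  Type 1: Context-sensitive
  Type 0: Recursively enumerable (TM)
'recursively enumerable' corresponds to Type 0

0


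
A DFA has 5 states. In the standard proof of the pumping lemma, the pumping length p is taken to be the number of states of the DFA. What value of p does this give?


Pumping lemma for regular languages (standard proof):
Take p = |Q|, the number of DFA states.
Any string of length >= |Q| passes through |Q|+1 states while reading its first |Q| symbols,
so by pigeonhole some state repeats, giving the loop that can be pumped.
Here |Q| = 5
Therefore the proof uses p = 5

5


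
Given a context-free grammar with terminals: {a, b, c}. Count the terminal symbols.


Terminal symbols: a, b, c
Counting each: a (#1), b (#2), c (#3)
Total = 3

3


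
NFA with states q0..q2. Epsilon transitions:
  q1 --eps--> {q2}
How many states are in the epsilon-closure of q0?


Starting from q0
Initialize closure = {q0}
q0 has no outgoing epsilon transitions -> nothing to add
Final closure: {q0}
Size = 1

1


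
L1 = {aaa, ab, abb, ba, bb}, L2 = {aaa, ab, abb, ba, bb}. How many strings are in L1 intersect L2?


L1 = {aaa, ab, abb, ba, bb}
L2 = {aaa, ab, abb, ba, bb}
Checking each string in L1 against L2:
  'aaa': in L2? Yes
  'ab': in L2? Yes
  'abb': in L2? Yes
  'ba': in L2? Yes
  'bb': in L2? Yes
Intersection = {aaa, ab, abb, ba, bb}
|L1 ∩ L2| = 5

5


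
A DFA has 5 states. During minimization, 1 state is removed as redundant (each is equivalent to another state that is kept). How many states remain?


Original DFA: 5 states
Redundant states removed: 1
Minimized states = original - removed
= 5 - 1
= 4

4


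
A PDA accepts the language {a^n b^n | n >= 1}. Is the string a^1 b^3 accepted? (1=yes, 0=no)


Language requires equal numbers of a's and b's
PDA pushes for each 'a', pops for each 'b'
Number of a's = 1
Number of b's = 3
1 != 3 -> Reject

0


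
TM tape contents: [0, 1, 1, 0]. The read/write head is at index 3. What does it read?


Tape: [0, 1, 1, 0]
Positions: 0 1 2 3
Values:    0 1 1 0
Head at position 3
tape[3] = 0

0


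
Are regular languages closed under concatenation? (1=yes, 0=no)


Regular languages are closed under all standard operations:
- Union: Yes (product construction)
- Intersection: Yes (product construction)
- Complement: Yes (swap accept/reject)
- Concatenation: Yes (NFA construction)
Operation: concatenation -> Closed

1


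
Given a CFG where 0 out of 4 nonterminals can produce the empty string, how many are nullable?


Nonterminals: {S, A, B, C}
A nonterminal is nullable if it can derive epsilon
Counting nullable nonterminals: 0
Total nullable = 0

0


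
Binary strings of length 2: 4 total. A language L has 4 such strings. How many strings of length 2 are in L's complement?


Alphabet: {0,1}
String length: 2
Total strings of length 2 = 2^2 = 4
Strings in L = 4
Complement = total - |L|
= 4 - 4
= 0

0


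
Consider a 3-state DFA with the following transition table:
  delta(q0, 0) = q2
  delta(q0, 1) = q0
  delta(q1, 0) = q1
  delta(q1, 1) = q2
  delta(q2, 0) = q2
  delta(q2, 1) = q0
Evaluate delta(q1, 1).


Looking up transition function:
delta(q1, 1) in the table
Row: q1, Column: 1
Result: q2

q2


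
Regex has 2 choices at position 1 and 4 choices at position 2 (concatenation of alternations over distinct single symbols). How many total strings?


First group: 2 alternatives
Second group: 4 alternatives
Concatenation: each choice from group 1 pairs with each from group 2
Total = 2 x 4 = 8

8


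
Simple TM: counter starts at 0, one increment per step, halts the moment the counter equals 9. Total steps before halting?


Counter starts at 0. Counting sequence:
  Step 1: counter = 1
  Step 2: counter = 2
  Step 3: counter = 3
  Step 4: counter = 4
  Step 5: counter = 5
  Step 6: counter = 6
  ...
  Step 9: counter = 9
Counter reached 9 -> halt
Total steps = 9

9


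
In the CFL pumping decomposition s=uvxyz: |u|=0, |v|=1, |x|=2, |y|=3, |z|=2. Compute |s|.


|s| = |u| + |v| + |x| + |y| + |z|
= 0 + 1 + 2 + 3 + 2
= 1 + 2 + 5
= 3 + 5
= 8

8


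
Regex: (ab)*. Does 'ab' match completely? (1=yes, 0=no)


Pattern: (ab)*
String: 'ab'
Pattern requires: zero or more repetitions of 'ab'
Pairs: ['ab']
All pairs are 'ab'? Yes
Result: 1

1


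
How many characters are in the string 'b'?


String: 'b'
Counting characters:
  'b' appears 1 time(s)
Total length = 0 + 1 = 1

1


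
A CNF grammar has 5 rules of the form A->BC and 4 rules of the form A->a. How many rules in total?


CNF allows two rule forms:
  A -> BC (binary): 5 rules
  A -> a (terminal): 4 rules
Total = 5 + 4 = 9

9


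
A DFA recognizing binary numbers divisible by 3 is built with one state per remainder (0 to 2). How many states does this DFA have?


Divisibility by 3 is tracked via the remainder mod 3: 0, 1, ..., 2
The construction assigns one state to each remainder
Number of remainders = 3

3


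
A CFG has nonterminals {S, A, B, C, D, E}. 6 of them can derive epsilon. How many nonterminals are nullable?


Nonterminals: {S, A, B, C, D, E}
A nonterminal is nullable if it can derive epsilon
Counting nullable nonterminals: 6
Total nullable = 6

6


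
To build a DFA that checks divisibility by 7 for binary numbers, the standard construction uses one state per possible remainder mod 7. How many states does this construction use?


Divisibility by 7 is tracked via the remainder mod 7: 0, 1, ..., 6
The construction assigns one state to each remainder
Number of remainders = 7

7


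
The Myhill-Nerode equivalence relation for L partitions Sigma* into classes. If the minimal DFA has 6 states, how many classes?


Myhill-Nerode theorem:
Number of equivalence classes = number of states in minimal DFA
Minimal DFA states = 6
Therefore equivalence classes = 6

6


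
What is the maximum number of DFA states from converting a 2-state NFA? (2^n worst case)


NFA has 2 states
Subset construction: each DFA state = subset of NFA states
Maximum subsets = 2^2
2^2 = 4

4


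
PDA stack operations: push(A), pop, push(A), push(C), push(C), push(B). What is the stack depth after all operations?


Tracing stack operations:
  push(A) -> stack = [A], depth=1
  pop -> removed A, stack = [], depth=0
  push(A) -> stack = [A], depth=1
  push(C) -> stack = [A,C], depth=2
  push(C) -> stack = [A,C,C], depth=3
  push(B) -> stack = [A,C,C,B], depth=4
Final depth = 4

4


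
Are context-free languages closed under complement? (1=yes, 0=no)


CFL closure properties:
  Closed under: union, concatenation, Kleene star
  NOT closed under: intersection, complement
Operation 'complement' is in not-closed list -> No (not closed)

0


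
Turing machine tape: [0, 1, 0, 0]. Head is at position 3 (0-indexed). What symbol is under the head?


Tape: [0, 1, 0, 0]
Positions: 0 1 2 3
Values:    0 1 0 0
Head at position 3
tape[3] = 0

0


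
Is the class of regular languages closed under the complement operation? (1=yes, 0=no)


Regular languages are closed under:
- Union (DFA product construction)
- Intersection (DFA product construction)
- Complement (swap accept/reject states)
- Concatenation (NFA construction)
- Kleene star (NFA construction)
complement is in this list
Therefore: closed

1


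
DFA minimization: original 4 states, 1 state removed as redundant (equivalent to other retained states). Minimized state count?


Original DFA: 4 states
Redundant states removed: 1
Minimized states = original - removed
= 4 - 1
= 3

3


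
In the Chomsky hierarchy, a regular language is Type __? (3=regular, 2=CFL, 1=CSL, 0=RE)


Chomsky hierarchy levels:
  Type 3: Regular (DFA/NFA/regex)
  Type 2: Context-free (PDA)
  Type 1: Context-sensitive
  Type 0: Recursively enumerable (TM)
'regular' corresponds to Type 3

3


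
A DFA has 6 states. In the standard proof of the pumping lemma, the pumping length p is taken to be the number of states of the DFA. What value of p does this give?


Pumping lemma for regular languages (standard proof):
Take p = |Q|, the number of DFA states.
Any string of length >= |Q| passes through |Q|+1 states while reading its first |Q| symbols,
so by pigeonhole some state repeats, giving the loop that can be pumped.
Here |Q| = 6
Therefore the proof uses p = 6

6


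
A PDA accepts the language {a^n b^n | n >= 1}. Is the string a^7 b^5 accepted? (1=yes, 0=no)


Language requires equal numbers of a's and b's
PDA pushes for each 'a', pops for each 'b'
Number of a's = 7
Number of b's = 5
7 != 5 -> Reject

0


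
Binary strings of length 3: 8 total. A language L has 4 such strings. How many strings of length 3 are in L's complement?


Alphabet: {0,1}
String length: 3
Total strings of length 3 = 2^3 = 8
Strings in L = 4
Complement = total - |L|
= 8 - 4
= 4

4


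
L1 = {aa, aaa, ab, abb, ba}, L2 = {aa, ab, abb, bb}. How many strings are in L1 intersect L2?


L1 = {aa, aaa, ab, abb, ba}
L2 = {aa, ab, abb, bb}
Checking each string in L1 against L2:
  'aa': in L2? Yes
  'aaa': in L2? No
  'ab': in L2? Yes
  'abb': in L2? Yes
  'ba': in L2? No
Intersection = {aa, ab, abb}
|L1 ∩ L2| = 3

3


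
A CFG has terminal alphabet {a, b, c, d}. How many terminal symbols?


Terminal symbols: a, b, c, d
Counting each: a (#1), b (#2), c (#3), d (#4)
Total = 4

4


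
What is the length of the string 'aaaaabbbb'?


String: 'aaaaabbbb'
Counting characters:
  'a' appears 5 time(s)
  'b' appears 4 time(s)
Total length = 5 + 4 = 9

9


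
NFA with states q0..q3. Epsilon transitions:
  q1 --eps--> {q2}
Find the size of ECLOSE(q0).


Starting from q0
Initialize closure = {q0}
q0 has no outgoing epsilon transitions -> nothing to add
Final closure: {q0}
Size = 1

1


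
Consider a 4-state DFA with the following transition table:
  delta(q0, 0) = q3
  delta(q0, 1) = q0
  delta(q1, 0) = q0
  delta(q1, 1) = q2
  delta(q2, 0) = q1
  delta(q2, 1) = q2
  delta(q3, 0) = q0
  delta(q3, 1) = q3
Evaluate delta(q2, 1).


Looking up transition function:
delta(q2, 1) in the table
Row: q2, Column: 1
Result: q2

q2


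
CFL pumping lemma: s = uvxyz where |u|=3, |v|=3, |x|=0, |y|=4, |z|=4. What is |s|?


|s| = |u| + |v| + |x| + |y| + |z|
= 3 + 3 + 0 + 4 + 4
= 6 + 0 + 8
= 6 + 8
= 14

14


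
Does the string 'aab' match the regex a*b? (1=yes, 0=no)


Pattern: a*b
String: 'aab'
Pattern requires: zero or more 'a's followed by exactly one 'b'
Found 2 leading 'a's
Remaining: 'b'
Remaining is exactly 'b' -> match
Result: 1

1


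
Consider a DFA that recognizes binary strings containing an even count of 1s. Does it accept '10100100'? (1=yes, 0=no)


DFA has 2 states: q_even (start, accept=yes) and q_odd
Processing string '10100100' character by character:
  Position 0: read '1', 1-count=1 -> q_odd
  Position 1: read '0', 1-count=1 -> q_odd (no change)
  Position 2: read '1', 1-count=2 -> q_even
  Position 3: read '0', 1-count=2 -> q_even (no change)
  Position 4: read '0', 1-count=2 -> q_even (no change)
  Position 5: read '1', 1-count=3 -> q_odd
  Position 6: read '0', 1-count=3 -> q_odd (no change)
  Position 7: read '0', 1-count=3 -> q_odd (no change)
Final state: q_odd, total 1s = 3 (odd); the DFA requires an even count -> reject

0


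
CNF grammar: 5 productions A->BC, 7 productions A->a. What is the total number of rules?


CNF allows two rule forms:
  A -> BC (binary): 5 rules
  A -> a (terminal): 7 rules
Total = 5 + 7 = 12

12


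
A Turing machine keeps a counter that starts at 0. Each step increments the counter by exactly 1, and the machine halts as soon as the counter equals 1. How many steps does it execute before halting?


Counter starts at 0. Counting sequence:
  Step 1: counter = 1
Counter reached 1 -> halt
Total steps = 1

1


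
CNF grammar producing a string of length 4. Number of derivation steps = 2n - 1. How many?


Chomsky Normal Form derivation:
String length n = 4
Each step either:
  - Splits a nonterminal into two (n-1 such steps)
  - Converts a nonterminal to terminal (n such steps)
Total = (n-1) + n = 2n - 1
= 2(4) - 1
= 8 - 1
= 7

7


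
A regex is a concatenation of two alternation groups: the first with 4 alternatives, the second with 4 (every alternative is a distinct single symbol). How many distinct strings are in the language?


First group: 4 alternatives
Second group: 4 alternatives
Concatenation: each choice from group 1 pairs with each from group 2
Total = 4 x 4 = 16

16


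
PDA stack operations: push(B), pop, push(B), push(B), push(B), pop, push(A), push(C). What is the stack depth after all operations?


Tracing stack operations:
  push(B) -> stack = [B], depth=1
  pop -> removed B, stack = [], depth=0
  push(B) -> stack = [B], depth=1
  push(B) -> stack = [B,B], depth=2
  push(B) -> stack = [B,B,B], depth=3
  pop -> removed B, stack = [B,B], depth=2
  push(A) -> stack = [B,B,A], depth=3
  push(C) -> stack = [B,B,A,C], depth=4
Final depth = 4

4


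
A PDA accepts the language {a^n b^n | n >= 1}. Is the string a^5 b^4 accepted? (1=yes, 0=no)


Language requires equal numbers of a's and b's
PDA pushes for each 'a', pops for each 'b'
Number of a's = 5
Number of b's = 4
5 != 4 -> Reject

0


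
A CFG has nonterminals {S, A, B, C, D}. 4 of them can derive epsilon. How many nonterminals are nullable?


Nonterminals: {S, A, B, C, D}
A nonterminal is nullable if it can derive epsilon
Counting nullable nonterminals: 4
Total nullable = 4

4


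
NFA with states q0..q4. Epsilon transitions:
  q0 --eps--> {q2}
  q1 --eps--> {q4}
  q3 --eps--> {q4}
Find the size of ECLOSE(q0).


Starting from q0
Initialize closure = {q0}
Follow epsilon from q0 -> add q2
Final closure: {q0, q2}
Size = 2

2


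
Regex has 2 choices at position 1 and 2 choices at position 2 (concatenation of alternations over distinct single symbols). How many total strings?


First group: 2 alternatives
Second group: 2 alternatives
Concatenation: each choice from group 1 pairs with each from group 2
Total = 2 x 2 = 4

4


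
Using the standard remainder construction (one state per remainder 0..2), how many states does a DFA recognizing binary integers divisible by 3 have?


Divisibility by 3 is tracked via the remainder mod 3: 0, 1, ..., 2
The construction assigns one state to each remainder
Number of remainders = 3

3


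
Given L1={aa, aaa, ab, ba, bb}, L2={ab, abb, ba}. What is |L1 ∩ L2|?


L1 = {aa, aaa, ab, ba, bb}
L2 = {ab, abb, ba}
Checking each string in L1 against L2:
  'aa': in L2? No
  'aaa': in L2? No
  'ab': in L2? Yes
  'ba': in L2? Yes
  'bb': in L2? No
Intersection = {ab, ba}
|L1 ∩ L2| = 2

2


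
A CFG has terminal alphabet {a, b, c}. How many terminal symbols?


Terminal symbols: a, b, c
Counting each: a (#1), b (#2), c (#3)
Total = 3

3


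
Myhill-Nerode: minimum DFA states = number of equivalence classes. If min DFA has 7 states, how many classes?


Myhill-Nerode theorem:
Number of equivalence classes = number of states in minimal DFA
Minimal DFA states = 7
Therefore equivalence classes = 7

7


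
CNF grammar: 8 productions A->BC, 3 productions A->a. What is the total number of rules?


CNF allows two rule forms:
  A -> BC (binary): 8 rules
  A -> a (terminal): 3 rules
Total = 8 + 3 = 11

11


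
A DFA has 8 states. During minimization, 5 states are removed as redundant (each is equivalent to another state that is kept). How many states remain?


Original DFA: 8 states
Redundant states removed: 5
Minimized states = original - removed
= 8 - 5
= 3

3


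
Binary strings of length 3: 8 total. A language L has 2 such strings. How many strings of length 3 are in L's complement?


Alphabet: {0,1}
String length: 3
Total strings of length 3 = 2^3 = 8
Strings in L = 2
Complement = total - |L|
= 8 - 2
= 6

6


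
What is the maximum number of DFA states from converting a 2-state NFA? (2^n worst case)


NFA has 2 states
Subset construction: each DFA state = subset of NFA states
Maximum subsets = 2^2
2^2 = 4

4


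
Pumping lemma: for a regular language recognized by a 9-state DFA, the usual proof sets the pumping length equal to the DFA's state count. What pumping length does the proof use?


Pumping lemma for regular languages (standard proof):
Take p = |Q|, the number of DFA states.
Any string of length >= |Q| passes through |Q|+1 states while reading its first |Q| symbols,
so by pigeonhole some state repeats, giving the loop that can be pumped.
Here |Q| = 9
Therefore the proof uses p = 9

9


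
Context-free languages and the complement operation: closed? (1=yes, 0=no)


CFL closure properties:
  Closed under: union, concatenation, Kleene star
  NOT closed under: intersection, complement
Operation 'complement' is in not-closed list -> No (not closed)

0


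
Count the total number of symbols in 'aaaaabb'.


String: 'aaaaabb'
Counting characters:
  'a' appears 5 time(s)
  'b' appears 2 time(s)
Total length = 5 + 2 = 7

7


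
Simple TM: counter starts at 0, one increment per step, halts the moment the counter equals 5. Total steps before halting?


Counter starts at 0. Counting sequence:
  Step 1: counter = 1
  Step 2: counter = 2
  Step 3: counter = 3
  Step 4: counter = 4
  Step 5: counter = 5
Counter reached 5 -> halt
Total steps = 5

5


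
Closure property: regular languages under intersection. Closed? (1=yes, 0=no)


Regular languages are closed under:
- Union (DFA product construction)
- Intersection (DFA product construction)
- Complement (swap accept/reject states)
- Concatenation (NFA construction)
- Kleene star (NFA construction)
intersection is in this list
Therefore: closed

1


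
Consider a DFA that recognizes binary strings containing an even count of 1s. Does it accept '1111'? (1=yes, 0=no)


DFA has 2 states: q_even (start, accept=yes) and q_odd
Processing string '1111' character by character:
  Position 0: read '1', 1-count=1 -> q_odd
  Position 1: read '1', 1-count=2 -> q_even
  Position 2: read '1', 1-count=3 -> q_odd
  Position 3: read '1', 1-count=4 -> q_even
Final state: q_even, total 1s = 4 (even); the DFA requires an even count -> accept

1


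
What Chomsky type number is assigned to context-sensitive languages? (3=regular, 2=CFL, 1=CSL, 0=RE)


Chomsky hierarchy levels:
  Type 3: Regular (DFA/NFA/regex)
  Type 2: Context-free (PDA)
  Type 1: Context-sensitive
  Type 0: Recursively enumerable (TM)
'context-sensitive' corresponds to Type 1

1


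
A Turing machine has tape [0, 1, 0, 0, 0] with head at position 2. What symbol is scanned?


Tape: [0, 1, 0, 0, 0]
Positions: 0 1 2 3 4
Values:    0 1 0 0 0
Head at position 2
tape[2] = 0

0


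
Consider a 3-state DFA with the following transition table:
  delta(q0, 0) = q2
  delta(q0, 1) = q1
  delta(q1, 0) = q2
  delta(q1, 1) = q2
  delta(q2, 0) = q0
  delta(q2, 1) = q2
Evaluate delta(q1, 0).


Looking up transition function:
delta(q1, 0) in the table
Row: q1, Column: 0
Result: q2

q2


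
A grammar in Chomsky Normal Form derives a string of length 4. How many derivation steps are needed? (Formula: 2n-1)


Chomsky Normal Form derivation:
String length n = 4
Each step either:
  - Splits a nonterminal into two (n-1 such steps)
  - Converts a nonterminal to terminal (n such steps)
Total = (n-1) + n = 2n - 1
= 2(4) - 1
= 8 - 1
= 7

7


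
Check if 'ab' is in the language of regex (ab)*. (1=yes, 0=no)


Pattern: (ab)*
String: 'ab'
Pattern requires: zero or more repetitions of 'ab'
Pairs: ['ab']
All pairs are 'ab'? Yes
Result: 1

1


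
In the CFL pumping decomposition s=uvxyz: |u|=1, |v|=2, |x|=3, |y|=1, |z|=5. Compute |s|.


|s| = |u| + |v| + |x| + |y| + |z|
= 1 + 2 + 3 + 1 + 5
= 3 + 3 + 6
= 6 + 6
= 12

12


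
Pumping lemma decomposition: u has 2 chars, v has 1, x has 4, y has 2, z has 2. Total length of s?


|s| = |u| + |v| + |x| + |y| + |z|
= 2 + 1 + 4 + 2 + 2
= 3 + 4 + 4
= 7 + 4
= 11

11


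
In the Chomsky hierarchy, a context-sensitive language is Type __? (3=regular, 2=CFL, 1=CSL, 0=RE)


Chomsky hierarchy levels:
  Type 3: Regular (DFA/NFA/regex)
  Type 2: Context-free (PDA)
  Type 1: Context-sensitive
  Type 0: Recursively enumerable (TM)
'context-sensitive' corresponds to Type 1

1


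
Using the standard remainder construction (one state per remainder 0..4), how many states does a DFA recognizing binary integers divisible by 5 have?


Divisibility by 5 is tracked via the remainder mod 5: 0, 1, ..., 4
The construction assigns one state to each remainder
Number of remainders = 5

5


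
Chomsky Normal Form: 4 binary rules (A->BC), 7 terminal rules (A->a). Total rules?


CNF allows two rule forms:
  A -> BC (binary): 4 rules
  A -> a (terminal): 7 rules
Total = 4 + 7 = 11

11


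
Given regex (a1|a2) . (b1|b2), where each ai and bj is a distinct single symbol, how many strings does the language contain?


First group: 2 alternatives
Second group: 2 alternatives
Concatenation: each choice from group 1 pairs with each from group 2
Total = 2 x 2 = 4

4


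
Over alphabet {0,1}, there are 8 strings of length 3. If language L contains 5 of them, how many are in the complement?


Alphabet: {0,1}
String length: 3
Total strings of length 3 = 2^3 = 8
Strings in L = 5
Complement = total - |L|
= 8 - 5
= 3

3


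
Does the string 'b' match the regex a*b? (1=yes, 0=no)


Pattern: a*b
String: 'b'
Pattern requires: zero or more 'a's followed by exactly one 'b'
Found 0 leading 'a's
Remaining: 'b'
Remaining is exactly 'b' -> match
Result: 1

1


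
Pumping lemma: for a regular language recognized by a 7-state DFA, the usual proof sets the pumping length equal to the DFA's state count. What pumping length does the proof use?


Pumping lemma for regular languages (standard proof):
Take p = |Q|, the number of DFA states.
Any string of length >= |Q| passes through |Q|+1 states while reading its first |Q| symbols,
so by pigeonhole some state repeats, giving the loop that can be pumped.
Here |Q| = 7
Therefore the proof uses p = 7

7


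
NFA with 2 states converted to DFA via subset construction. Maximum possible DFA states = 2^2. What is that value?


NFA has 2 states
Subset construction: each DFA state = subset of NFA states
Maximum subsets = 2^2
2^2 = 4

4


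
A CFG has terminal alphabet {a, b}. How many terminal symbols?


Terminal symbols: a, b
Counting each: a (#1), b (#2)
Total = 2

2


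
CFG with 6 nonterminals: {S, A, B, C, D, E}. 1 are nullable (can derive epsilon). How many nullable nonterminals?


Nonterminals: {S, A, B, C, D, E}
A nonterminal is nullable if it can derive epsilon
Counting nullable nonterminals: 1
Total nullable = 1

1


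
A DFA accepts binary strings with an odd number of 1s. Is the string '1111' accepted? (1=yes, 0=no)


DFA has 2 states: q_even (start, accept=no) and q_odd
Processing string '1111' character by character:
  Position 0: read '1', 1-count=1 -> q_odd
  Position 1: read '1', 1-count=2 -> q_even
  Position 2: read '1', 1-count=3 -> q_odd
  Position 3: read '1', 1-count=4 -> q_even
Final state: q_even, total 1s = 4 (even); the DFA requires an odd count -> reject

0
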